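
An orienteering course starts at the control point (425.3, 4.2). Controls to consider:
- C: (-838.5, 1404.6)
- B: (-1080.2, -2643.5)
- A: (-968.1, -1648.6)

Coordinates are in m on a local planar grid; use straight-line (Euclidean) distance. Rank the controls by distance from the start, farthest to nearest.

Distances from the start:
B (-1080.2, -2643.5): 3045.8 m
A (-968.1, -1648.6): 2161.8 m
C (-838.5, 1404.6): 1886.3 m

B, A, C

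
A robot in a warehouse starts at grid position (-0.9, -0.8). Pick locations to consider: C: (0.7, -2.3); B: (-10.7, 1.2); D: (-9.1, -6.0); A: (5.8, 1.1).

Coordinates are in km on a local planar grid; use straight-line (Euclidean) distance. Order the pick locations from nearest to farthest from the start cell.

Distance from the start cell at (-0.9, -0.8) to each:
C (0.7, -2.3): 2.2 km
A (5.8, 1.1): 7.0 km
D (-9.1, -6.0): 9.7 km
B (-10.7, 1.2): 10.0 km

C, A, D, B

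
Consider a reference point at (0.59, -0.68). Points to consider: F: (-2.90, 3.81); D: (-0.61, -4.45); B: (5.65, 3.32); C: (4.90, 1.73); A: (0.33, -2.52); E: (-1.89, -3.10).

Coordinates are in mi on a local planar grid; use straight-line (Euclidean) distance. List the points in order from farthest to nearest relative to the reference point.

B, F, C, D, E, A

Distance from the reference point at (0.59, -0.68) to each:
B (5.65, 3.32): 6.5 mi
F (-2.90, 3.81): 5.7 mi
C (4.90, 1.73): 4.9 mi
D (-0.61, -4.45): 4.0 mi
E (-1.89, -3.10): 3.5 mi
A (0.33, -2.52): 1.9 mi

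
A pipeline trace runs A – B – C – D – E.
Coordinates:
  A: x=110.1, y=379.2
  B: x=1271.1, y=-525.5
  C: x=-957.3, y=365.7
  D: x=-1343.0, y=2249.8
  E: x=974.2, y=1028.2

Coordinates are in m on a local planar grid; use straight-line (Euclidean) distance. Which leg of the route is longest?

D–E

Leg distances:
A→B: 1471.9 m
B→C: 2400.0 m
C→D: 1923.2 m
D→E: 2619.5 m
The longest leg is D–E at 2619.5 m.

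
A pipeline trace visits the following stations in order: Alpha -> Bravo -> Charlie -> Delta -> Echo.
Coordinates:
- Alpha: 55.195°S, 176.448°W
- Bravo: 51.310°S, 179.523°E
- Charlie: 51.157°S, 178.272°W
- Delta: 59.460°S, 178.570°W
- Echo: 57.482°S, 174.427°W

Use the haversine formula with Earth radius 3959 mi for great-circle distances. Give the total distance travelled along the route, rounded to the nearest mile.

1188 mi

Leg distances:
Alpha→Bravo: 315.8 mi  (cumulative 315.8 mi)
Bravo→Charlie: 96.0 mi  (cumulative 411.8 mi)
Charlie→Delta: 573.8 mi  (cumulative 985.6 mi)
Delta→Echo: 202.6 mi  (cumulative 1188.3 mi)
Total route length ≈ 1188 mi.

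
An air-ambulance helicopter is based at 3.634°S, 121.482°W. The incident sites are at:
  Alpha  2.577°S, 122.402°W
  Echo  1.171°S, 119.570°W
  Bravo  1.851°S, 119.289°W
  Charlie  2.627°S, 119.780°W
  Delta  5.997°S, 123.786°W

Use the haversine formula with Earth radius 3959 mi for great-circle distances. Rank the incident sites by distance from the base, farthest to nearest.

Computing each great-circle distance from 3.634°S, 121.482°W:
Delta 5.997°S, 123.786°W: 227.6 mi
Echo 1.171°S, 119.570°W: 215.4 mi
Bravo 1.851°S, 119.289°W: 195.2 mi
Charlie 2.627°S, 119.780°W: 136.5 mi
Alpha 2.577°S, 122.402°W: 96.8 mi

Delta, Echo, Bravo, Charlie, Alpha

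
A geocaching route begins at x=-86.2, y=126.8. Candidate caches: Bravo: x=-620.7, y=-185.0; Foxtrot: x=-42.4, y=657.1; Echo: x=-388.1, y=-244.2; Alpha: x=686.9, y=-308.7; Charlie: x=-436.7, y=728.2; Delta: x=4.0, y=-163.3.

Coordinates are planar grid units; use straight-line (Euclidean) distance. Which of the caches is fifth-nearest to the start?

Charlie

Distance to each, sorted:
Delta: 303.8
Echo: 478.3
Foxtrot: 532.1
Bravo: 618.8
Charlie: 696.1
Alpha: 887.3
The fifth-nearest is Charlie at 696.1.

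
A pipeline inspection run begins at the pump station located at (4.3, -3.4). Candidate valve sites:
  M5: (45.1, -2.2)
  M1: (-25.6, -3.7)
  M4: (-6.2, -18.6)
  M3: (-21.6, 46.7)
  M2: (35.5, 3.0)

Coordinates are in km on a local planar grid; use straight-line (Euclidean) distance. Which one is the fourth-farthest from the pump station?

Distance to each, sorted:
M3: 56.4 km
M5: 40.8 km
M2: 31.8 km
M1: 29.9 km
M4: 18.5 km
The fourth-farthest is M1 at 29.9 km.

M1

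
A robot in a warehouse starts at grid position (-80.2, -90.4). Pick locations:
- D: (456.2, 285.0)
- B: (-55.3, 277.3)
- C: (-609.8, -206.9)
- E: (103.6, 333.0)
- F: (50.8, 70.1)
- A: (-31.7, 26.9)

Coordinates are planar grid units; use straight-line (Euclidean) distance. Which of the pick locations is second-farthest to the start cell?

Distances from the start cell ((-80.2, -90.4)):
D: 654.7
C: 542.3
E: 461.6
B: 368.5
F: 207.2
A: 126.9
The second-farthest is C at 542.3.

C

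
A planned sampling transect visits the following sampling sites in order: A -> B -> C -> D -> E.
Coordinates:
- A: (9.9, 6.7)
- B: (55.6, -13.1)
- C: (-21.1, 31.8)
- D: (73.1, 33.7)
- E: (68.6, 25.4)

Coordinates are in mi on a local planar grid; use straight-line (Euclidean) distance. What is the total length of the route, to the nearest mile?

242 mi

Leg distances:
A→B: 49.8 mi  (cumulative 49.8 mi)
B→C: 88.9 mi  (cumulative 138.7 mi)
C→D: 94.2 mi  (cumulative 232.9 mi)
D→E: 9.4 mi  (cumulative 242.3 mi)
Total route length ≈ 242 mi.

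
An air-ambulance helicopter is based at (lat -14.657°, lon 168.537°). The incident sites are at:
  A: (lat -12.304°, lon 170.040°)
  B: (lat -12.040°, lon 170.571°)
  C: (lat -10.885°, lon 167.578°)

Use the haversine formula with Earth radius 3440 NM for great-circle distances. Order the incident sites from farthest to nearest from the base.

Distances from the base:
C (lat -10.885°, lon 167.578°): 233.3 NM
B (lat -12.040°, lon 170.571°): 197.0 NM
A (lat -12.304°, lon 170.040°): 166.3 NM

C, B, A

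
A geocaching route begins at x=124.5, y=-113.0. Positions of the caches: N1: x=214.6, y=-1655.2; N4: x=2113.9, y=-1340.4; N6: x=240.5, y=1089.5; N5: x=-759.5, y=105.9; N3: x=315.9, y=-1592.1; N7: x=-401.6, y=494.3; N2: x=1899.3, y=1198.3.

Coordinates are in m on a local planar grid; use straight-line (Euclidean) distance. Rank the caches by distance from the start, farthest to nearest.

Distances from the start:
N4 x=2113.9, y=-1340.4: 2337.6 m
N2 x=1899.3, y=1198.3: 2206.7 m
N1 x=214.6, y=-1655.2: 1544.8 m
N3 x=315.9, y=-1592.1: 1491.4 m
N6 x=240.5, y=1089.5: 1208.1 m
N5 x=-759.5, y=105.9: 910.7 m
N7 x=-401.6, y=494.3: 803.5 m

N4, N2, N1, N3, N6, N5, N7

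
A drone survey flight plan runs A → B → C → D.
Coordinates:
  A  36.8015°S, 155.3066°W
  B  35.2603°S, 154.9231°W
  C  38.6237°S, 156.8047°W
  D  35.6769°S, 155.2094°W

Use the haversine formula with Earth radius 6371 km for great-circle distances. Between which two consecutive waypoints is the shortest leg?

Leg distances:
A→B: 174.8 km
B→C: 409.6 km
C→D: 356.9 km
The shortest leg is A–B at 174.8 km.

A–B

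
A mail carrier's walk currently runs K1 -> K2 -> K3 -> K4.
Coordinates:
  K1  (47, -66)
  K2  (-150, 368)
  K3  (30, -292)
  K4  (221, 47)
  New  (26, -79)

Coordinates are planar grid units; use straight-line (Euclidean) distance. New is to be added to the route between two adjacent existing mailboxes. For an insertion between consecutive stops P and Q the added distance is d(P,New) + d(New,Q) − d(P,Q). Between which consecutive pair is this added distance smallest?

Added distance for inserting New between each consecutive pair:
K1–K2: 28.5
K2–K3: 9.3
K3–K4: 56.1
Smallest added distance is 9.3, inserting between K2 and K3.

between K2 and K3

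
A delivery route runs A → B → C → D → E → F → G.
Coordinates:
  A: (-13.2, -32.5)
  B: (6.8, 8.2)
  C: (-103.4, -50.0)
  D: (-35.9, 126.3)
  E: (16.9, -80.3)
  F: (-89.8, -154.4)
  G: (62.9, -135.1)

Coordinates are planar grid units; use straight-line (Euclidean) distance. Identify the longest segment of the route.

Leg distances:
A→B: 45.3
B→C: 124.6
C→D: 188.8
D→E: 213.2
E→F: 129.9
F→G: 153.9
The longest leg is D–E at 213.2.

D–E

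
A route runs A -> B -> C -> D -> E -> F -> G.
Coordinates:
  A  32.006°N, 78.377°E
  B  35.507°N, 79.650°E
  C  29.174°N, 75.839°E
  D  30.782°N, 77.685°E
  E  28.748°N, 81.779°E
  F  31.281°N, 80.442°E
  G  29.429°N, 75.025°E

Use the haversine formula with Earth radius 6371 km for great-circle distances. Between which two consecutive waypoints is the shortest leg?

C–D

Leg distances:
A→B: 406.7 km
B→C: 789.8 km
C→D: 252.2 km
D→E: 455.3 km
E→F: 309.7 km
F→G: 559.0 km
The shortest leg is C–D at 252.2 km.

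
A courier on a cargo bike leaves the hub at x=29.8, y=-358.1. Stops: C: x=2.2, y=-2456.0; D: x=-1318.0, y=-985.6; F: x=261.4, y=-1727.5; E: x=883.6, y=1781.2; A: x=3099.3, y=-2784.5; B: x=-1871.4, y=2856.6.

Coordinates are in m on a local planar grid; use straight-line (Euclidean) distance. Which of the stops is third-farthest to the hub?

Distance to each, sorted:
A: 3912.7 m
B: 3734.8 m
E: 2303.4 m
C: 2098.1 m
D: 1486.7 m
F: 1388.8 m
The third-farthest is E at 2303.4 m.

E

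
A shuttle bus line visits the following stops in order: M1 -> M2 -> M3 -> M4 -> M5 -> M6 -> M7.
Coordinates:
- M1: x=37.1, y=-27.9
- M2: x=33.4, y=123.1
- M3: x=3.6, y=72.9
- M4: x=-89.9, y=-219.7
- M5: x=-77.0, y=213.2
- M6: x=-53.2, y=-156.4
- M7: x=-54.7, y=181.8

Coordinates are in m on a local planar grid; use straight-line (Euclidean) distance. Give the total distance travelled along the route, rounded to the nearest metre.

1658 m

Leg distances:
M1→M2: 151.0 m  (cumulative 151.0 m)
M2→M3: 58.4 m  (cumulative 209.4 m)
M3→M4: 307.2 m  (cumulative 516.6 m)
M4→M5: 433.1 m  (cumulative 949.7 m)
M5→M6: 370.4 m  (cumulative 1320.1 m)
M6→M7: 338.2 m  (cumulative 1658.3 m)
Total route length ≈ 1658 m.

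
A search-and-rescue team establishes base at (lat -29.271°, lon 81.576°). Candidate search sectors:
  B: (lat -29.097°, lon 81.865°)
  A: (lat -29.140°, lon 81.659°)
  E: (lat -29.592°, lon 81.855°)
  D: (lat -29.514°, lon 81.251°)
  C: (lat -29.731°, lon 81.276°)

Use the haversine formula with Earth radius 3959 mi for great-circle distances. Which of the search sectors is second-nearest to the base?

B

Distances from the base ((lat -29.271°, lon 81.576°)):
A: 10.3 mi
B: 21.2 mi
D: 25.8 mi
E: 27.8 mi
C: 36.5 mi
The second-nearest is B at 21.2 mi.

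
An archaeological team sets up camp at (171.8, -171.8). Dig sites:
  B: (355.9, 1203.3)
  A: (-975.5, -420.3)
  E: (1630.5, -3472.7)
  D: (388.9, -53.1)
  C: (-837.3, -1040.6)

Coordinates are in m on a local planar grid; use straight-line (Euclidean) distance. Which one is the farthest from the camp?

Distance to each, sorted:
E: 3608.8 m
B: 1387.4 m
C: 1331.6 m
A: 1173.9 m
D: 247.4 m
The farthest is E at 3608.8 m.

E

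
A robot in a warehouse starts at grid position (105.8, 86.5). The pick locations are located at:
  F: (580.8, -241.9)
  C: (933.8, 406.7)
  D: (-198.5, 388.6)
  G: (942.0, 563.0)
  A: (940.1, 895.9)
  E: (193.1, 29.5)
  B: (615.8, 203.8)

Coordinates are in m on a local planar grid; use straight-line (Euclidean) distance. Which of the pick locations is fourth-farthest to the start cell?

F

Distances from the start cell ((105.8, 86.5)):
A: 1162.4 m
G: 962.4 m
C: 887.8 m
F: 577.5 m
B: 523.3 m
D: 428.8 m
E: 104.3 m
The fourth-farthest is F at 577.5 m.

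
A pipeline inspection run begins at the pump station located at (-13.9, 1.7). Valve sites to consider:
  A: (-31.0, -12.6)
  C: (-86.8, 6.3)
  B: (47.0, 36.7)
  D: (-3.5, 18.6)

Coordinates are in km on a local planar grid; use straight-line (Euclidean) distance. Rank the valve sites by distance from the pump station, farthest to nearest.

C, B, A, D

Distance from the pump station at (-13.9, 1.7) to each:
C (-86.8, 6.3): 73.0 km
B (47.0, 36.7): 70.2 km
A (-31.0, -12.6): 22.3 km
D (-3.5, 18.6): 19.8 km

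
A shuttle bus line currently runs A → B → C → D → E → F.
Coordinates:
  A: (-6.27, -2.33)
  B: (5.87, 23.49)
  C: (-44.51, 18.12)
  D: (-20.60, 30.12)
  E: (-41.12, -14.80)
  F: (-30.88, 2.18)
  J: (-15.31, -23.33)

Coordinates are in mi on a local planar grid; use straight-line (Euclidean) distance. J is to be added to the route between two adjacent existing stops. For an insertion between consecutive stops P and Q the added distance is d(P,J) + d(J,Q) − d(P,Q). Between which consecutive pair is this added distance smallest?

between D and E

Added distance for inserting J between each consecutive pair:
A–B: 45.7 mi
B–C: 51.4 mi
C–D: 77.7 mi
D–E: 31.5 mi
E–F: 37.2 mi
Smallest added distance is 31.5 mi, inserting between D and E.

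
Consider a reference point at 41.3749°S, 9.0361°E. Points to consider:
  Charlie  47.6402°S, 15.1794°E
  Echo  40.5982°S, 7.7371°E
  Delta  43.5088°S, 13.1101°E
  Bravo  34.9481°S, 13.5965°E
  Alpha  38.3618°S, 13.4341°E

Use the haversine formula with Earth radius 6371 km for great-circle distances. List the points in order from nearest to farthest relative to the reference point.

Echo, Delta, Alpha, Bravo, Charlie

Distances from the reference point:
Echo 40.5982°S, 7.7371°E: 139.1 km
Delta 43.5088°S, 13.1101°E: 409.9 km
Alpha 38.3618°S, 13.4341°E: 503.0 km
Bravo 34.9481°S, 13.5965°E: 818.0 km
Charlie 47.6402°S, 15.1794°E: 849.5 km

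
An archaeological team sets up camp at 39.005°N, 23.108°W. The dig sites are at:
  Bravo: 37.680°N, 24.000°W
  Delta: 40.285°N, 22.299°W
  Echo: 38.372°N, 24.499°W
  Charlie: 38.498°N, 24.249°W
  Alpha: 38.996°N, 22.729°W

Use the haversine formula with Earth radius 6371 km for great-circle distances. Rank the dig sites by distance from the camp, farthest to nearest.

Computing each great-circle distance from 39.005°N, 23.108°W:
Bravo 37.680°N, 24.000°W: 166.6 km
Delta 40.285°N, 22.299°W: 158.3 km
Echo 38.372°N, 24.499°W: 139.7 km
Charlie 38.498°N, 24.249°W: 113.9 km
Alpha 38.996°N, 22.729°W: 32.8 km

Bravo, Delta, Echo, Charlie, Alpha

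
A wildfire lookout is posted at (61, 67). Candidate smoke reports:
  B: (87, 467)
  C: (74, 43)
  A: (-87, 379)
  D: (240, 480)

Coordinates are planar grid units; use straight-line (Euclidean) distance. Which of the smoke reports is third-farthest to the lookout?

Distance to each, sorted:
D: 450.1
B: 400.8
A: 345.3
C: 27.3
The third-farthest is A at 345.3.

A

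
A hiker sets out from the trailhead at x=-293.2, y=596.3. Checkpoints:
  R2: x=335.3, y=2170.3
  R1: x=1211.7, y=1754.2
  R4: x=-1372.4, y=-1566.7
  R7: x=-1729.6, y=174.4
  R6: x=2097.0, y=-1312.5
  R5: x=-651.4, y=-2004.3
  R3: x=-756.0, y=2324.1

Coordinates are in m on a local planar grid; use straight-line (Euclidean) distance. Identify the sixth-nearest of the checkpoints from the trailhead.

Distances from the trailhead (x=-293.2, y=596.3):
R7: 1497.1 m
R2: 1694.8 m
R3: 1788.7 m
R1: 1898.8 m
R4: 2417.3 m
R5: 2625.2 m
R6: 3058.9 m
The sixth-nearest is R5 at 2625.2 m.

R5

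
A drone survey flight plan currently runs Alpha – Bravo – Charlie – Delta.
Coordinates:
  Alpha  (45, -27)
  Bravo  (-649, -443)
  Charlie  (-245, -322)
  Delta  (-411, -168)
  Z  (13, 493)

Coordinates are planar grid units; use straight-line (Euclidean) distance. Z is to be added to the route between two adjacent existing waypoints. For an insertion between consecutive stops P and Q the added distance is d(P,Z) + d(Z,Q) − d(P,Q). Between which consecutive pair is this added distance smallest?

Added distance for inserting Z between each consecutive pair:
Alpha–Bravo: 858.3
Bravo–Charlie: 1579.6
Charlie–Delta: 1413.7
Smallest added distance is 858.3, inserting between Alpha and Bravo.

between Alpha and Bravo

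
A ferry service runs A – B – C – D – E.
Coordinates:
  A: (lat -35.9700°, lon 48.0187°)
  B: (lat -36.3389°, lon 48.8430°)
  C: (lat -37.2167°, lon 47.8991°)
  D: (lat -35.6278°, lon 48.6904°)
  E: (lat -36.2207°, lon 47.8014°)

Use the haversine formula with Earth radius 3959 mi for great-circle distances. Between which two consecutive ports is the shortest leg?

A–B

Leg distances:
A→B: 52.6 mi
B→C: 80.0 mi
C→D: 118.3 mi
D→E: 64.4 mi
The shortest leg is A–B at 52.6 mi.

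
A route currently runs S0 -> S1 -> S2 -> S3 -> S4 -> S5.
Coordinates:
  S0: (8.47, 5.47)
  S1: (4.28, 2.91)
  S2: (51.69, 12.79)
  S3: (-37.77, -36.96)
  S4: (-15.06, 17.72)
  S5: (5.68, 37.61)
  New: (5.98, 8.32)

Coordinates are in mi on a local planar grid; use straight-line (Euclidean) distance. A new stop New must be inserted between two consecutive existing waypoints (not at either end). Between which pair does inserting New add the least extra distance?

Added distance for inserting New between each consecutive pair:
S0–S1: 4.5 mi
S1–S2: 3.2 mi
S2–S3: 6.5 mi
S3–S4: 26.8 mi
S4–S5: 23.6 mi
Smallest added distance is 3.2 mi, inserting between S1 and S2.

between S1 and S2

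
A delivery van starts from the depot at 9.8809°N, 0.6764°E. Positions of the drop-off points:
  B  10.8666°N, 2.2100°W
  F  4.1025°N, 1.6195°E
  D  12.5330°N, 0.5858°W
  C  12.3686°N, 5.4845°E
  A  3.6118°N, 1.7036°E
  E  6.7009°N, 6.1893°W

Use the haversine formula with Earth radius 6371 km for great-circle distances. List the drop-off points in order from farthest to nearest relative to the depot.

E, A, F, C, B, D

Distances from the depot:
E 6.7009°N, 6.1893°W: 834.0 km
A 3.6118°N, 1.7036°E: 706.3 km
F 4.1025°N, 1.6195°E: 650.9 km
C 12.3686°N, 5.4845°E: 593.0 km
B 10.8666°N, 2.2100°W: 334.2 km
D 12.5330°N, 0.5858°W: 325.4 km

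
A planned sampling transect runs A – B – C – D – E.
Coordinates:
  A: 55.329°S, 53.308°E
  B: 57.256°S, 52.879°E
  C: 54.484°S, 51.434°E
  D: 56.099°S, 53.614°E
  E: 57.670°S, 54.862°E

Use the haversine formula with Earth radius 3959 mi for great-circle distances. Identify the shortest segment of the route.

Leg distances:
A→B: 134.2 mi
B→C: 199.6 mi
C→D: 140.7 mi
D→E: 118.3 mi
The shortest leg is D–E at 118.3 mi.

D–E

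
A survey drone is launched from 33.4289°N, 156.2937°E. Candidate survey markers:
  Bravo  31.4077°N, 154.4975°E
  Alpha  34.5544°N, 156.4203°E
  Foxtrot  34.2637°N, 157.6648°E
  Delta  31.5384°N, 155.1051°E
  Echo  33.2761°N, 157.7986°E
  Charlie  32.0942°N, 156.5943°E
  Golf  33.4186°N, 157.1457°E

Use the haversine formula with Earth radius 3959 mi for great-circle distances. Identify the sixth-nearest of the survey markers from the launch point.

Distance to each, sorted:
Golf: 49.1 mi
Alpha: 78.1 mi
Echo: 87.5 mi
Charlie: 93.9 mi
Foxtrot: 97.6 mi
Delta: 147.9 mi
Bravo: 174.6 mi
The sixth-nearest is Delta at 147.9 mi.

Delta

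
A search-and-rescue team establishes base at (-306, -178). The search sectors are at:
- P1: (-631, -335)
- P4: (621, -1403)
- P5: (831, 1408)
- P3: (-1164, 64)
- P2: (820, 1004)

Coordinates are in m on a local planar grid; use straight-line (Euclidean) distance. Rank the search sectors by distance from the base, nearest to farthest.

P1, P3, P4, P2, P5

Distance from the base at (-306, -178) to each:
P1 (-631, -335): 360.9 m
P3 (-1164, 64): 891.5 m
P4 (621, -1403): 1536.2 m
P2 (820, 1004): 1632.5 m
P5 (831, 1408): 1951.5 m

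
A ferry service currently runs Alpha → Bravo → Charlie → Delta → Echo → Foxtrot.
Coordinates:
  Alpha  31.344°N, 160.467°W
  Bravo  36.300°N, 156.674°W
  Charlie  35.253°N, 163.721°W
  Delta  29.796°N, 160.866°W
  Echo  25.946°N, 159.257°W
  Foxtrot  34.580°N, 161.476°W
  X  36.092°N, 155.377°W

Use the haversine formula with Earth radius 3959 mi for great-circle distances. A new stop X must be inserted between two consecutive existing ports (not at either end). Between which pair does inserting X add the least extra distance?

Added distance for inserting X between each consecutive pair:
Alpha–Bravo: 107.4 mi
Bravo–Charlie: 144.0 mi
Charlie–Delta: 598.5 mi
Delta–Echo: 992.8 mi
Echo–Foxtrot: 485.7 mi
Smallest added distance is 107.4 mi, inserting between Alpha and Bravo.

between Alpha and Bravo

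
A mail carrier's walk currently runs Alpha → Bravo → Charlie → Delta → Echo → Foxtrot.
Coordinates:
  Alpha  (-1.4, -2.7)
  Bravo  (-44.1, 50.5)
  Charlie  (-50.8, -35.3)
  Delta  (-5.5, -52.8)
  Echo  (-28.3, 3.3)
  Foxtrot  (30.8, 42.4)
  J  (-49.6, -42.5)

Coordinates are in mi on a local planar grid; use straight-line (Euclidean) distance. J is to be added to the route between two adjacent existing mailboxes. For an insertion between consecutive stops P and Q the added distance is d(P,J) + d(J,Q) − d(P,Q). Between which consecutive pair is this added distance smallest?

between Charlie and Delta

Added distance for inserting J between each consecutive pair:
Alpha–Bravo: 87.5 mi
Bravo–Charlie: 14.4 mi
Charlie–Delta: 4.0 mi
Delta–Echo: 35.2 mi
Echo–Foxtrot: 96.6 mi
Smallest added distance is 4.0 mi, inserting between Charlie and Delta.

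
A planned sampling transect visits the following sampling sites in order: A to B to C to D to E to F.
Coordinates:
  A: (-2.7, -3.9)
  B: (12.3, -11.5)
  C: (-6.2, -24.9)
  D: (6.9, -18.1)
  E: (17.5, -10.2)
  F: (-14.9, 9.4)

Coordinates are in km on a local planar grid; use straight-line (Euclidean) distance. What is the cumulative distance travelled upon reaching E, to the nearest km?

Leg distances:
A→B: 16.8 km  (cumulative 16.8 km)
B→C: 22.8 km  (cumulative 39.7 km)
C→D: 14.8 km  (cumulative 54.4 km)
D→E: 13.2 km  (cumulative 67.6 km)
Cumulative distance at E ≈ 68 km.

68 km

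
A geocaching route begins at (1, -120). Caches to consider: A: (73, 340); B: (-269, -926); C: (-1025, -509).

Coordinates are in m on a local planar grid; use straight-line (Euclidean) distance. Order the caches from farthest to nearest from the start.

C, B, A

Distances from the start:
C (-1025, -509): 1097.3 m
B (-269, -926): 850.0 m
A (73, 340): 465.6 m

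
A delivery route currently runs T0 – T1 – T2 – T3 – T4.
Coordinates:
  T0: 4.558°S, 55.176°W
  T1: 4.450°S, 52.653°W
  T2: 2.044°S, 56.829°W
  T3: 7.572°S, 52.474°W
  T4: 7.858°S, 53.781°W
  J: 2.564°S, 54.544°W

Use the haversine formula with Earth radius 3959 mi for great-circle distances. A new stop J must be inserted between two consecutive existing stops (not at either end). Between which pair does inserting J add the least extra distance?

between T1 and T2

Added distance for inserting J between each consecutive pair:
T0–T1: 154.9 mi
T1–T2: 13.6 mi
T2–T3: 50.5 mi
T3–T4: 652.1 mi
Smallest added distance is 13.6 mi, inserting between T1 and T2.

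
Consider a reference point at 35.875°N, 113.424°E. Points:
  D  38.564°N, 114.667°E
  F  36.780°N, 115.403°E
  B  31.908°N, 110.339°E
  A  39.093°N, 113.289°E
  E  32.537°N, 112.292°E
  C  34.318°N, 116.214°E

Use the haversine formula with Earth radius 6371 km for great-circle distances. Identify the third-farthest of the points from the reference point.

Distance to each, sorted:
B: 525.0 km
E: 385.5 km
A: 358.0 km
D: 318.6 km
C: 307.2 km
F: 203.8 km
The third-farthest is A at 358.0 km.

A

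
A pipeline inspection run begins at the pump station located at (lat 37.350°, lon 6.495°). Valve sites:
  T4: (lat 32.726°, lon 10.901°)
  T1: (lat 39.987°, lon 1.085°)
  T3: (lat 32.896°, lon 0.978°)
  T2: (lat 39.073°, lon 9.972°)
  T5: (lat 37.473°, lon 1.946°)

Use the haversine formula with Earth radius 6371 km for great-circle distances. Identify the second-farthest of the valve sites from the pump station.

T4

Distance to each, sorted:
T3: 704.7 km
T4: 651.9 km
T1: 553.5 km
T5: 402.0 km
T2: 359.1 km
The second-farthest is T4 at 651.9 km.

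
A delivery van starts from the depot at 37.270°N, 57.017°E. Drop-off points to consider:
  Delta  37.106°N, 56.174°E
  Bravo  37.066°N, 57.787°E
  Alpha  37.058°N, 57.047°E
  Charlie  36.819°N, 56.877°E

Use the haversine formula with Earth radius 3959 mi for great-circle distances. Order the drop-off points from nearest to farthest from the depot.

Alpha, Charlie, Bravo, Delta

Distance from the depot at 37.270°N, 57.017°E to each:
Alpha 37.058°N, 57.047°E: 14.7 mi
Charlie 36.819°N, 56.877°E: 32.1 mi
Bravo 37.066°N, 57.787°E: 44.7 mi
Delta 37.106°N, 56.174°E: 47.8 mi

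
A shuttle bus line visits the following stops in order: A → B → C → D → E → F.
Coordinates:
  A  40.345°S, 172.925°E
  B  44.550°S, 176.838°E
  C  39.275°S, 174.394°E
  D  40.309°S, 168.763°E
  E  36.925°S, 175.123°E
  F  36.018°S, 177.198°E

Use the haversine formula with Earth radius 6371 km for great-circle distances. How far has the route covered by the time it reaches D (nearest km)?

1682 km

Leg distances:
A→B: 567.0 km  (cumulative 567.0 km)
B→C: 620.4 km  (cumulative 1187.4 km)
C→D: 494.6 km  (cumulative 1681.9 km)
Cumulative distance at D ≈ 1682 km.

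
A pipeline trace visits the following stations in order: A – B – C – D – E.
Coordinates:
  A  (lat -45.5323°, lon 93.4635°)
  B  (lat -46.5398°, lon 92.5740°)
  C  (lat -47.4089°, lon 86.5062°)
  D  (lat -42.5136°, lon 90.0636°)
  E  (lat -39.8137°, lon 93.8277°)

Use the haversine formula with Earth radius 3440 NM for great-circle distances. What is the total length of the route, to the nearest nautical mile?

890 NM

Leg distances:
A→B: 70.9 NM  (cumulative 70.9 NM)
B→C: 253.9 NM  (cumulative 324.9 NM)
C→D: 330.4 NM  (cumulative 655.3 NM)
D→E: 234.9 NM  (cumulative 890.2 NM)
Total route length ≈ 890 NM.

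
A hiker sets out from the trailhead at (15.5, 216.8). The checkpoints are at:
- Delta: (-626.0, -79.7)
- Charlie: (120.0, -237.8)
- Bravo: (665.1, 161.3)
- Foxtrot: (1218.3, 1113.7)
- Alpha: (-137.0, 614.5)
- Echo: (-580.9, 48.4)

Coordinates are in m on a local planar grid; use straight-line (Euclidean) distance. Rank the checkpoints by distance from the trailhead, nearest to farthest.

Distances from the trailhead:
Alpha (-137.0, 614.5): 425.9 m
Charlie (120.0, -237.8): 466.5 m
Echo (-580.9, 48.4): 619.7 m
Bravo (665.1, 161.3): 652.0 m
Delta (-626.0, -79.7): 706.7 m
Foxtrot (1218.3, 1113.7): 1500.4 m

Alpha, Charlie, Echo, Bravo, Delta, Foxtrot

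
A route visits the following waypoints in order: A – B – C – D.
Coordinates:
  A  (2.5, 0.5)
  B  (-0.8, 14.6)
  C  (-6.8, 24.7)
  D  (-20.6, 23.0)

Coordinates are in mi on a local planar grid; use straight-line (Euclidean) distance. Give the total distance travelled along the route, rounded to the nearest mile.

40 mi

Leg distances:
A→B: 14.5 mi  (cumulative 14.5 mi)
B→C: 11.7 mi  (cumulative 26.2 mi)
C→D: 13.9 mi  (cumulative 40.1 mi)
Total route length ≈ 40 mi.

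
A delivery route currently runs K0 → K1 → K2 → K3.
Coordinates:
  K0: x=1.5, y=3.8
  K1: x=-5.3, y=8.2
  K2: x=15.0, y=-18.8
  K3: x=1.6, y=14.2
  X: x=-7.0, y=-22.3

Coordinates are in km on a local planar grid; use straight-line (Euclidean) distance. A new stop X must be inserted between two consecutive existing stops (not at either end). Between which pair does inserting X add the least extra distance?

Added distance for inserting X between each consecutive pair:
K0–K1: 49.9 km
K1–K2: 19.0 km
K2–K3: 24.2 km
Smallest added distance is 19.0 km, inserting between K1 and K2.

between K1 and K2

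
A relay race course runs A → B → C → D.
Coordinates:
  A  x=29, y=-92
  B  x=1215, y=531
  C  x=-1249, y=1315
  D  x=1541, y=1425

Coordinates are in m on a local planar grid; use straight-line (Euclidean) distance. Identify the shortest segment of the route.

A–B

Leg distances:
A→B: 1339.7 m
B→C: 2585.7 m
C→D: 2792.2 m
The shortest leg is A–B at 1339.7 m.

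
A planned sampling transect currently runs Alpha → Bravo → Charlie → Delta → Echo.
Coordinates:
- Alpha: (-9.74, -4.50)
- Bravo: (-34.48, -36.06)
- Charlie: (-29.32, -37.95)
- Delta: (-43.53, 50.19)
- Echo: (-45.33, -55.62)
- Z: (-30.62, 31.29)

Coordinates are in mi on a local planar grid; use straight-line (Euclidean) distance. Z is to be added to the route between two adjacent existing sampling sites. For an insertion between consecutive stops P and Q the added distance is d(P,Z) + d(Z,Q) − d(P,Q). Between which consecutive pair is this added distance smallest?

Added distance for inserting Z between each consecutive pair:
Alpha–Bravo: 68.8 mi
Bravo–Charlie: 131.2 mi
Charlie–Delta: 2.9 mi
Delta–Echo: 5.2 mi
Smallest added distance is 2.9 mi, inserting between Charlie and Delta.

between Charlie and Delta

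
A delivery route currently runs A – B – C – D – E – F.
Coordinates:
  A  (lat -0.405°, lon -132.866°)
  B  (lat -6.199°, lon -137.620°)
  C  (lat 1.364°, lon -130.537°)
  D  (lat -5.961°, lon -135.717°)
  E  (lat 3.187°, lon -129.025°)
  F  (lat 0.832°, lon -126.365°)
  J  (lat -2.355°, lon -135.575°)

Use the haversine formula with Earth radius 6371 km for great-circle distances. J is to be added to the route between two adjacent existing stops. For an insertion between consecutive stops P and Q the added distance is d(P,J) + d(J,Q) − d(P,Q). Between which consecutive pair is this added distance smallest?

between A and B

Added distance for inserting J between each consecutive pair:
A–B: 22.2 km
B–C: 28.7 km
C–D: 100.4 km
D–E: 95.4 km
E–F: 1642.4 km
Smallest added distance is 22.2 km, inserting between A and B.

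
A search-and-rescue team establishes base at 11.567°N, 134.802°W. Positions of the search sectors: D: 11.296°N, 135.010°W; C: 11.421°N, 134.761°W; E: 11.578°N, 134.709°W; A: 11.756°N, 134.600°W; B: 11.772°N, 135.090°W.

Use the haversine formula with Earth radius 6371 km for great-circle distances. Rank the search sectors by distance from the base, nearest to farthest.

Computing each great-circle distance from 11.567°N, 134.802°W:
E 11.578°N, 134.709°W: 10.2 km
C 11.421°N, 134.761°W: 16.8 km
A 11.756°N, 134.600°W: 30.4 km
D 11.296°N, 135.010°W: 37.7 km
B 11.772°N, 135.090°W: 38.8 km

E, C, A, D, B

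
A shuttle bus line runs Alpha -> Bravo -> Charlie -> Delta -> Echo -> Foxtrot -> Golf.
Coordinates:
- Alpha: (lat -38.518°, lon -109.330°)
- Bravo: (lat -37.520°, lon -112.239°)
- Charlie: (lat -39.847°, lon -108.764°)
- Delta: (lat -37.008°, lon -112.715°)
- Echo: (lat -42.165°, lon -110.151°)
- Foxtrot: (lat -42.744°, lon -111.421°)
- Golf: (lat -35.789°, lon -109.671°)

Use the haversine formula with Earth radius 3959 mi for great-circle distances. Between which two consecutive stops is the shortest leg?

Leg distances:
Alpha→Bravo: 172.7 mi
Bravo→Charlie: 246.9 mi
Charlie→Delta: 290.2 mi
Delta→Echo: 381.5 mi
Echo→Foxtrot: 76.1 mi
Foxtrot→Golf: 489.6 mi
The shortest leg is Echo–Foxtrot at 76.1 mi.

Echo–Foxtrot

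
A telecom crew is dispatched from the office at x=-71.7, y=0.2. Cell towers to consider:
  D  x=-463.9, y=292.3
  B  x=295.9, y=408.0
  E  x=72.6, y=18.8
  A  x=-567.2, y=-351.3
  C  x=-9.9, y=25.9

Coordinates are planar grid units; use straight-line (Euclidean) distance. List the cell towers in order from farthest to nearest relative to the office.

Computing each straight-line distance from x=-71.7, y=0.2:
A x=-567.2, y=-351.3: 607.5
B x=295.9, y=408.0: 549.0
D x=-463.9, y=292.3: 489.0
E x=72.6, y=18.8: 145.5
C x=-9.9, y=25.9: 66.9

A, B, D, E, C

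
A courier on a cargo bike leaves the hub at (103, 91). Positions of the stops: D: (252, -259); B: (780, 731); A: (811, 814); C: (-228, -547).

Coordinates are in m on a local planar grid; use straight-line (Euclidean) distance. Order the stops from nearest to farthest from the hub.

Computing each straight-line distance from (103, 91):
D (252, -259): 380.4 m
C (-228, -547): 718.8 m
B (780, 731): 931.6 m
A (811, 814): 1011.9 m

D, C, B, A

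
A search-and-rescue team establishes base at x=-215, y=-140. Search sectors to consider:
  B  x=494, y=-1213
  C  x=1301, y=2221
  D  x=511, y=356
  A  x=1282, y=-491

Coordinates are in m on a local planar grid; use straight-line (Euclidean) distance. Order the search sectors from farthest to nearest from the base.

C, A, B, D

Computing each straight-line distance from x=-215, y=-140:
C x=1301, y=2221: 2805.8 m
A x=1282, y=-491: 1537.6 m
B x=494, y=-1213: 1286.1 m
D x=511, y=356: 879.3 m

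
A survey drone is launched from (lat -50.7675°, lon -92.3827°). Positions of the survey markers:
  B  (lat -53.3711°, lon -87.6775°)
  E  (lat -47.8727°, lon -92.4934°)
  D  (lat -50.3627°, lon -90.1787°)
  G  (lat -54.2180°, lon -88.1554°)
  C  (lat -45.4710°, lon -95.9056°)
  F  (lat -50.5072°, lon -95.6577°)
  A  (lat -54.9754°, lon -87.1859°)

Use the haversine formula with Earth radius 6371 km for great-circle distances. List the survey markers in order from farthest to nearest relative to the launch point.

Distance from the launch point at (lat -50.7675°, lon -92.3827°) to each:
C (lat -45.4710°, lon -95.9056°): 644.2 km
A (lat -54.9754°, lon -87.1859°): 583.3 km
G (lat -54.2180°, lon -88.1554°): 478.5 km
B (lat -53.3711°, lon -87.6775°): 432.6 km
E (lat -47.8727°, lon -92.4934°): 322.0 km
F (lat -50.5072°, lon -95.6577°): 232.7 km
D (lat -50.3627°, lon -90.1787°): 162.0 km

C, A, G, B, E, F, D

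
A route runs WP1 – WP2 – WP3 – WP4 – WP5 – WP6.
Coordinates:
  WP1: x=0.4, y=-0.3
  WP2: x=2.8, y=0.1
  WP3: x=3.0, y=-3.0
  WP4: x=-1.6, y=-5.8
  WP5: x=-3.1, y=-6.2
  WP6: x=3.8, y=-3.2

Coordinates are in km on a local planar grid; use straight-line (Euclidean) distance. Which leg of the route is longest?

Leg distances:
WP1→WP2: 2.4 km
WP2→WP3: 3.1 km
WP3→WP4: 5.4 km
WP4→WP5: 1.6 km
WP5→WP6: 7.5 km
The longest leg is WP5–WP6 at 7.5 km.

WP5–WP6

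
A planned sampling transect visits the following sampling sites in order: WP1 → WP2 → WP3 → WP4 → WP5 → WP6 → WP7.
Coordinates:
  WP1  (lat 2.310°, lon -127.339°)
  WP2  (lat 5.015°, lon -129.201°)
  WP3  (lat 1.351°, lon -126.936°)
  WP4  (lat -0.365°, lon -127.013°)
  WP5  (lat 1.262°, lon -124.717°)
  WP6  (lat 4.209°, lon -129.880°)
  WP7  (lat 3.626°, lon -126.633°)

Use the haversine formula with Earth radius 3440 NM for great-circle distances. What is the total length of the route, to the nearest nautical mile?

1282 NM

Leg distances:
WP1→WP2: 197.0 NM  (cumulative 197.0 NM)
WP2→WP3: 258.5 NM  (cumulative 455.5 NM)
WP3→WP4: 103.1 NM  (cumulative 558.7 NM)
WP4→WP5: 168.9 NM  (cumulative 727.6 NM)
WP5→WP6: 356.6 NM  (cumulative 1084.2 NM)
WP6→WP7: 197.6 NM  (cumulative 1281.8 NM)
Total route length ≈ 1282 NM.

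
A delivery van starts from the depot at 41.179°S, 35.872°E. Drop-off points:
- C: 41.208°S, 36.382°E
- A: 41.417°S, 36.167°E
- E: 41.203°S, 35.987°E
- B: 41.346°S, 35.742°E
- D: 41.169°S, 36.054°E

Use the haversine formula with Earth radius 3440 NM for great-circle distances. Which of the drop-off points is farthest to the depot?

Distances from the depot (41.179°S, 35.872°E):
C: 23.1 NM
A: 19.5 NM
B: 11.6 NM
D: 8.2 NM
E: 5.4 NM
The farthest is C at 23.1 NM.

C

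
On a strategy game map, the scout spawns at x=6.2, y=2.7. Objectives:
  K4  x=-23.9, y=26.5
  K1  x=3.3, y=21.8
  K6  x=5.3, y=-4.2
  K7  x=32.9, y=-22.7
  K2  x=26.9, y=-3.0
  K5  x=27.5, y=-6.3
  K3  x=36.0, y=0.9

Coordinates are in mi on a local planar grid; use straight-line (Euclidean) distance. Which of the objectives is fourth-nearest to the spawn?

K5

Distances from the spawn (x=6.2, y=2.7):
K6: 7.0 mi
K1: 19.3 mi
K2: 21.5 mi
K5: 23.1 mi
K3: 29.9 mi
K7: 36.9 mi
K4: 38.4 mi
The fourth-nearest is K5 at 23.1 mi.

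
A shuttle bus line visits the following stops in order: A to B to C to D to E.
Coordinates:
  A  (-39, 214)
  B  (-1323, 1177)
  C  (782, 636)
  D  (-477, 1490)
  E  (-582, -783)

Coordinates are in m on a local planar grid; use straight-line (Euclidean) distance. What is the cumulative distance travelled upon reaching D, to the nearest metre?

Leg distances:
A→B: 1605.0 m  (cumulative 1605.0 m)
B→C: 2173.4 m  (cumulative 3778.4 m)
C→D: 1521.3 m  (cumulative 5299.7 m)
Cumulative distance at D ≈ 5300 m.

5300 m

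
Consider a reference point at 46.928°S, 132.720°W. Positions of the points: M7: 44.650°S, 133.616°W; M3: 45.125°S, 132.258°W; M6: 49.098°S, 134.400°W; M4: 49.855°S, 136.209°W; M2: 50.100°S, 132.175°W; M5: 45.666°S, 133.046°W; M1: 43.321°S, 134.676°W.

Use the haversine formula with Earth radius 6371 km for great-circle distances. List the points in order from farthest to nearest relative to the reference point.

M1, M4, M2, M6, M7, M3, M5

Distance from the reference point at 46.928°S, 132.720°W to each:
M1 43.321°S, 134.676°W: 429.4 km
M4 49.855°S, 136.209°W: 415.0 km
M2 50.100°S, 132.175°W: 355.0 km
M6 49.098°S, 134.400°W: 271.7 km
M7 44.650°S, 133.616°W: 262.7 km
M3 45.125°S, 132.258°W: 203.6 km
M5 45.666°S, 133.046°W: 142.5 km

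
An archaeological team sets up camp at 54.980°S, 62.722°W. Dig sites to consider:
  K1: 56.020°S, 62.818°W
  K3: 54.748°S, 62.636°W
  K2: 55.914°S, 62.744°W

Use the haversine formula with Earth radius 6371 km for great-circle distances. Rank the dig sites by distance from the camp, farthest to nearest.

Distances from the camp:
K1 56.020°S, 62.818°W: 115.8 km
K2 55.914°S, 62.744°W: 103.9 km
K3 54.748°S, 62.636°W: 26.4 km

K1, K2, K3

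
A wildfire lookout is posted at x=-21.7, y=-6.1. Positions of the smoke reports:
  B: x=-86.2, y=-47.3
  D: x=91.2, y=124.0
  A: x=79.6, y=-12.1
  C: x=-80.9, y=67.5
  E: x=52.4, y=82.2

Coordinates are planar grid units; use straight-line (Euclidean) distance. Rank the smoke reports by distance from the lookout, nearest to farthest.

Distances from the lookout:
B x=-86.2, y=-47.3: 76.5
C x=-80.9, y=67.5: 94.5
A x=79.6, y=-12.1: 101.5
E x=52.4, y=82.2: 115.3
D x=91.2, y=124.0: 172.3

B, C, A, E, D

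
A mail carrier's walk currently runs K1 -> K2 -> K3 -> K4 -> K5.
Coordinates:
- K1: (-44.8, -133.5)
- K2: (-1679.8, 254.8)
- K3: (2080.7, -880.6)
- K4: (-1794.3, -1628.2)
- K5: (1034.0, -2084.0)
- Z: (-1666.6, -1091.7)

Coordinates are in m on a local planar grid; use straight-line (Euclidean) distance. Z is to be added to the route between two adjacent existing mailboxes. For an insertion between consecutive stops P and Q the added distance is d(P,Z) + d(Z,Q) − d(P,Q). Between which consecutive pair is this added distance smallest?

Added distance for inserting Z between each consecutive pair:
K1–K2: 1549.8 m
K2–K3: 1171.6 m
K3–K4: 358.3 m
K4–K5: 563.8 m
Smallest added distance is 358.3 m, inserting between K3 and K4.

between K3 and K4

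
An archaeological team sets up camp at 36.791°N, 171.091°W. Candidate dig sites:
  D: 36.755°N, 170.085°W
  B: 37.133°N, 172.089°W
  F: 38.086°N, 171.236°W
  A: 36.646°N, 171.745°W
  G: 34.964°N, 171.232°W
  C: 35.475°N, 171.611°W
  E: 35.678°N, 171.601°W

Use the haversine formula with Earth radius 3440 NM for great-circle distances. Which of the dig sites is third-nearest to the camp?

Distances from the camp (36.791°N, 171.091°W):
A: 32.7 NM
D: 48.4 NM
B: 52.1 NM
E: 71.2 NM
F: 78.1 NM
C: 82.9 NM
G: 109.9 NM
The third-nearest is B at 52.1 NM.

B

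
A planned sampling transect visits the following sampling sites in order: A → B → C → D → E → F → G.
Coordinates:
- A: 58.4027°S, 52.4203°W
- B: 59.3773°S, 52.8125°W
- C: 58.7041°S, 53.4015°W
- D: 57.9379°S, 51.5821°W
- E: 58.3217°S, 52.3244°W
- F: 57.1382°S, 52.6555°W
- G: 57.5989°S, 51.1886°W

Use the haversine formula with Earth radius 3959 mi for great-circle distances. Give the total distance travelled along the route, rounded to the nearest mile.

Leg distances:
A→B: 68.8 mi  (cumulative 68.8 mi)
B→C: 51.0 mi  (cumulative 119.8 mi)
C→D: 84.6 mi  (cumulative 204.4 mi)
D→E: 37.9 mi  (cumulative 242.3 mi)
E→F: 82.7 mi  (cumulative 325.0 mi)
F→G: 63.2 mi  (cumulative 388.3 mi)
Total route length ≈ 388 mi.

388 mi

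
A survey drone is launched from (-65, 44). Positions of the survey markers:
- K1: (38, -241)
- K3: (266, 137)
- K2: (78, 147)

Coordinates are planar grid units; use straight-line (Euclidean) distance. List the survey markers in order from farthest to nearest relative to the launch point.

K3, K1, K2

Distances from the launch point:
K3 (266, 137): 343.8
K1 (38, -241): 303.0
K2 (78, 147): 176.2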